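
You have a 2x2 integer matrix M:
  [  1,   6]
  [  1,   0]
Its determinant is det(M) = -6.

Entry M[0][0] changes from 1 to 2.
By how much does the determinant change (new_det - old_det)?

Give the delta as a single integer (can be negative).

Answer: 0

Derivation:
Cofactor C_00 = 0
Entry delta = 2 - 1 = 1
Det delta = entry_delta * cofactor = 1 * 0 = 0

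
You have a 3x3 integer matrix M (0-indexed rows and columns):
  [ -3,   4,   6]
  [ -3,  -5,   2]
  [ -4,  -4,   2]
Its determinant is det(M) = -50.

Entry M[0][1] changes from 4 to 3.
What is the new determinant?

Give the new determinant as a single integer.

Answer: -48

Derivation:
det is linear in row 0: changing M[0][1] by delta changes det by delta * cofactor(0,1).
Cofactor C_01 = (-1)^(0+1) * minor(0,1) = -2
Entry delta = 3 - 4 = -1
Det delta = -1 * -2 = 2
New det = -50 + 2 = -48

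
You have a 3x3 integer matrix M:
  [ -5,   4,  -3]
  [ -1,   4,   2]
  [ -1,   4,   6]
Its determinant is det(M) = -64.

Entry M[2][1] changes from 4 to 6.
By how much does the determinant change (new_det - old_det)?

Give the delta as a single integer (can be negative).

Cofactor C_21 = 13
Entry delta = 6 - 4 = 2
Det delta = entry_delta * cofactor = 2 * 13 = 26

Answer: 26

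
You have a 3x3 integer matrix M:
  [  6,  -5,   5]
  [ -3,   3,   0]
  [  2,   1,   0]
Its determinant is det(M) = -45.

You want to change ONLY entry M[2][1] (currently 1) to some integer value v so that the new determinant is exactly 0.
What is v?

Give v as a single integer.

Answer: -2

Derivation:
det is linear in entry M[2][1]: det = old_det + (v - 1) * C_21
Cofactor C_21 = -15
Want det = 0: -45 + (v - 1) * -15 = 0
  (v - 1) = 45 / -15 = -3
  v = 1 + (-3) = -2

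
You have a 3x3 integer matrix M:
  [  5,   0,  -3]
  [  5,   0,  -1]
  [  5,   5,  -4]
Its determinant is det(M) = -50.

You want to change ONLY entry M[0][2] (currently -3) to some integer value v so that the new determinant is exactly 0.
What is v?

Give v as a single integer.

det is linear in entry M[0][2]: det = old_det + (v - -3) * C_02
Cofactor C_02 = 25
Want det = 0: -50 + (v - -3) * 25 = 0
  (v - -3) = 50 / 25 = 2
  v = -3 + (2) = -1

Answer: -1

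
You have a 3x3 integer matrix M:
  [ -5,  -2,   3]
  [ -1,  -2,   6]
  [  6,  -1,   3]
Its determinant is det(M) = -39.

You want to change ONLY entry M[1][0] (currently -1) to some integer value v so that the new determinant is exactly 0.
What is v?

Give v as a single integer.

det is linear in entry M[1][0]: det = old_det + (v - -1) * C_10
Cofactor C_10 = 3
Want det = 0: -39 + (v - -1) * 3 = 0
  (v - -1) = 39 / 3 = 13
  v = -1 + (13) = 12

Answer: 12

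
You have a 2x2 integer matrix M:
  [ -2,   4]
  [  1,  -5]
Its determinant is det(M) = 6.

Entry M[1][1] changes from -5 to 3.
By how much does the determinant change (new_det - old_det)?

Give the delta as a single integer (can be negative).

Cofactor C_11 = -2
Entry delta = 3 - -5 = 8
Det delta = entry_delta * cofactor = 8 * -2 = -16

Answer: -16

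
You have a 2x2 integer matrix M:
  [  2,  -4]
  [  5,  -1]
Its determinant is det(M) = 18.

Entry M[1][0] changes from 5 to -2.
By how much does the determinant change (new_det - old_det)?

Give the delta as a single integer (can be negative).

Answer: -28

Derivation:
Cofactor C_10 = 4
Entry delta = -2 - 5 = -7
Det delta = entry_delta * cofactor = -7 * 4 = -28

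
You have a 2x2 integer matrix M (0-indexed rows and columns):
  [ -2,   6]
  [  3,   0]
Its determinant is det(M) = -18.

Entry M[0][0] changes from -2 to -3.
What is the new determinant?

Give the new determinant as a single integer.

Answer: -18

Derivation:
det is linear in row 0: changing M[0][0] by delta changes det by delta * cofactor(0,0).
Cofactor C_00 = (-1)^(0+0) * minor(0,0) = 0
Entry delta = -3 - -2 = -1
Det delta = -1 * 0 = 0
New det = -18 + 0 = -18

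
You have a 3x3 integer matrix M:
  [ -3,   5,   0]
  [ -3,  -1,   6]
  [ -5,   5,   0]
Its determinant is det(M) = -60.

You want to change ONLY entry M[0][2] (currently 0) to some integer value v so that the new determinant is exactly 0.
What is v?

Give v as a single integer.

Answer: -3

Derivation:
det is linear in entry M[0][2]: det = old_det + (v - 0) * C_02
Cofactor C_02 = -20
Want det = 0: -60 + (v - 0) * -20 = 0
  (v - 0) = 60 / -20 = -3
  v = 0 + (-3) = -3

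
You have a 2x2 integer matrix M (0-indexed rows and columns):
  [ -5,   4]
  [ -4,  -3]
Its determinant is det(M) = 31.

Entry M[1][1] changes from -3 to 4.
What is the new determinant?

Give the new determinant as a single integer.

Answer: -4

Derivation:
det is linear in row 1: changing M[1][1] by delta changes det by delta * cofactor(1,1).
Cofactor C_11 = (-1)^(1+1) * minor(1,1) = -5
Entry delta = 4 - -3 = 7
Det delta = 7 * -5 = -35
New det = 31 + -35 = -4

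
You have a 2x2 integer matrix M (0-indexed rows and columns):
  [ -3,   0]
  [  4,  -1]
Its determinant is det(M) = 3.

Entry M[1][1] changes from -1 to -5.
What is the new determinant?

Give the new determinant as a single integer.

det is linear in row 1: changing M[1][1] by delta changes det by delta * cofactor(1,1).
Cofactor C_11 = (-1)^(1+1) * minor(1,1) = -3
Entry delta = -5 - -1 = -4
Det delta = -4 * -3 = 12
New det = 3 + 12 = 15

Answer: 15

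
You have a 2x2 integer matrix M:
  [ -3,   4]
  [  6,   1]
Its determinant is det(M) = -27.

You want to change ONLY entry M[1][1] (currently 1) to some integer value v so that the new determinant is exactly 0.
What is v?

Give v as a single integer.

det is linear in entry M[1][1]: det = old_det + (v - 1) * C_11
Cofactor C_11 = -3
Want det = 0: -27 + (v - 1) * -3 = 0
  (v - 1) = 27 / -3 = -9
  v = 1 + (-9) = -8

Answer: -8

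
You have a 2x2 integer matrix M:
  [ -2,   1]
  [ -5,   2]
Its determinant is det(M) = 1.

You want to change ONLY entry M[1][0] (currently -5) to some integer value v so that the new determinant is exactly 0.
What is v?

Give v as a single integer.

det is linear in entry M[1][0]: det = old_det + (v - -5) * C_10
Cofactor C_10 = -1
Want det = 0: 1 + (v - -5) * -1 = 0
  (v - -5) = -1 / -1 = 1
  v = -5 + (1) = -4

Answer: -4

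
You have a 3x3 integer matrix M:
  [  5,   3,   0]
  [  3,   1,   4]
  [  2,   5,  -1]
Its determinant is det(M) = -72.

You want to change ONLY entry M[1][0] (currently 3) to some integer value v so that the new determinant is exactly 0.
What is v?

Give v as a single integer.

det is linear in entry M[1][0]: det = old_det + (v - 3) * C_10
Cofactor C_10 = 3
Want det = 0: -72 + (v - 3) * 3 = 0
  (v - 3) = 72 / 3 = 24
  v = 3 + (24) = 27

Answer: 27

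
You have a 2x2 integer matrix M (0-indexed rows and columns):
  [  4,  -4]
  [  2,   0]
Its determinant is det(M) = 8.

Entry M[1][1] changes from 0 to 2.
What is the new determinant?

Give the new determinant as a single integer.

det is linear in row 1: changing M[1][1] by delta changes det by delta * cofactor(1,1).
Cofactor C_11 = (-1)^(1+1) * minor(1,1) = 4
Entry delta = 2 - 0 = 2
Det delta = 2 * 4 = 8
New det = 8 + 8 = 16

Answer: 16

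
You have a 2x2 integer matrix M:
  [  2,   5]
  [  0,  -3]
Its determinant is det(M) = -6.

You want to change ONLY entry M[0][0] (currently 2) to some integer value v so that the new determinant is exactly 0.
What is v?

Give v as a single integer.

Answer: 0

Derivation:
det is linear in entry M[0][0]: det = old_det + (v - 2) * C_00
Cofactor C_00 = -3
Want det = 0: -6 + (v - 2) * -3 = 0
  (v - 2) = 6 / -3 = -2
  v = 2 + (-2) = 0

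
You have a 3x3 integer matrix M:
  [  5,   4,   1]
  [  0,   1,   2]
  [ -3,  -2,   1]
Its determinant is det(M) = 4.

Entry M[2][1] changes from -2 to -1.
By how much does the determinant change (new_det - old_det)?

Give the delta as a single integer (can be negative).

Cofactor C_21 = -10
Entry delta = -1 - -2 = 1
Det delta = entry_delta * cofactor = 1 * -10 = -10

Answer: -10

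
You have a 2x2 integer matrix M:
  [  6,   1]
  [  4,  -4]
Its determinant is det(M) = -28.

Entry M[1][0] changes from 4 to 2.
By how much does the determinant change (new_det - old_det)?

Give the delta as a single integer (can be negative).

Answer: 2

Derivation:
Cofactor C_10 = -1
Entry delta = 2 - 4 = -2
Det delta = entry_delta * cofactor = -2 * -1 = 2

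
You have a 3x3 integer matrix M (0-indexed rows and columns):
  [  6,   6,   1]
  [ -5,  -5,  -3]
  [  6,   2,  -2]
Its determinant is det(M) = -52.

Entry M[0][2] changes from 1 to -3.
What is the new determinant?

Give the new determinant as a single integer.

Answer: -132

Derivation:
det is linear in row 0: changing M[0][2] by delta changes det by delta * cofactor(0,2).
Cofactor C_02 = (-1)^(0+2) * minor(0,2) = 20
Entry delta = -3 - 1 = -4
Det delta = -4 * 20 = -80
New det = -52 + -80 = -132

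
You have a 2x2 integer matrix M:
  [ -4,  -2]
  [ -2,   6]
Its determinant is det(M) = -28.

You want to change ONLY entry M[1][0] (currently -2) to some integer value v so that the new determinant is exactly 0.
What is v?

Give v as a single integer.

det is linear in entry M[1][0]: det = old_det + (v - -2) * C_10
Cofactor C_10 = 2
Want det = 0: -28 + (v - -2) * 2 = 0
  (v - -2) = 28 / 2 = 14
  v = -2 + (14) = 12

Answer: 12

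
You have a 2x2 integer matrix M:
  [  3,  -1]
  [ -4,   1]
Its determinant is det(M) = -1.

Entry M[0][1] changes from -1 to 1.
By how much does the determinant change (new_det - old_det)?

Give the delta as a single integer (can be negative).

Cofactor C_01 = 4
Entry delta = 1 - -1 = 2
Det delta = entry_delta * cofactor = 2 * 4 = 8

Answer: 8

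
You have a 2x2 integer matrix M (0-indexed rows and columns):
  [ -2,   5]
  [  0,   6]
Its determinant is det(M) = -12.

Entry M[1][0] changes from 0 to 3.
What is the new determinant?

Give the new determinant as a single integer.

Answer: -27

Derivation:
det is linear in row 1: changing M[1][0] by delta changes det by delta * cofactor(1,0).
Cofactor C_10 = (-1)^(1+0) * minor(1,0) = -5
Entry delta = 3 - 0 = 3
Det delta = 3 * -5 = -15
New det = -12 + -15 = -27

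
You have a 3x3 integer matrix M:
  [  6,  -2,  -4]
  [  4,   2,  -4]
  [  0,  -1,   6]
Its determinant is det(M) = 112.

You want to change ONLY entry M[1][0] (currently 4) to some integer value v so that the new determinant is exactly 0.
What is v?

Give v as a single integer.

det is linear in entry M[1][0]: det = old_det + (v - 4) * C_10
Cofactor C_10 = 16
Want det = 0: 112 + (v - 4) * 16 = 0
  (v - 4) = -112 / 16 = -7
  v = 4 + (-7) = -3

Answer: -3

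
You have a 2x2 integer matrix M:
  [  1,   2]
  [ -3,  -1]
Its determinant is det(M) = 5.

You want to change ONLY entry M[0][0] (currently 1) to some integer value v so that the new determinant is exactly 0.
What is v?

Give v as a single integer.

det is linear in entry M[0][0]: det = old_det + (v - 1) * C_00
Cofactor C_00 = -1
Want det = 0: 5 + (v - 1) * -1 = 0
  (v - 1) = -5 / -1 = 5
  v = 1 + (5) = 6

Answer: 6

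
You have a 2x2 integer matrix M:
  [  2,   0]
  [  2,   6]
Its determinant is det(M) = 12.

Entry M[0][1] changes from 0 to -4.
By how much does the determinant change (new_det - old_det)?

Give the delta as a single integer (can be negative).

Answer: 8

Derivation:
Cofactor C_01 = -2
Entry delta = -4 - 0 = -4
Det delta = entry_delta * cofactor = -4 * -2 = 8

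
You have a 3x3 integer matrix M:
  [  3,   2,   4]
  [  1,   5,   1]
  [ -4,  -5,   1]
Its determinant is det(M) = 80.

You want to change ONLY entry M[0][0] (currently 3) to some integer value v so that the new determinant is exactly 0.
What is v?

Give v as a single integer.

det is linear in entry M[0][0]: det = old_det + (v - 3) * C_00
Cofactor C_00 = 10
Want det = 0: 80 + (v - 3) * 10 = 0
  (v - 3) = -80 / 10 = -8
  v = 3 + (-8) = -5

Answer: -5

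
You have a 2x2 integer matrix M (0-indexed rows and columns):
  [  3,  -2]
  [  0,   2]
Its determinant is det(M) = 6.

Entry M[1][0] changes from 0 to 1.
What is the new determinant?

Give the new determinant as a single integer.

det is linear in row 1: changing M[1][0] by delta changes det by delta * cofactor(1,0).
Cofactor C_10 = (-1)^(1+0) * minor(1,0) = 2
Entry delta = 1 - 0 = 1
Det delta = 1 * 2 = 2
New det = 6 + 2 = 8

Answer: 8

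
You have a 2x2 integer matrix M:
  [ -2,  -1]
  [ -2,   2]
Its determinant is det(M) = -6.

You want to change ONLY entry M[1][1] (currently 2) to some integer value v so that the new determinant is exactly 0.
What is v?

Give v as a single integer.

Answer: -1

Derivation:
det is linear in entry M[1][1]: det = old_det + (v - 2) * C_11
Cofactor C_11 = -2
Want det = 0: -6 + (v - 2) * -2 = 0
  (v - 2) = 6 / -2 = -3
  v = 2 + (-3) = -1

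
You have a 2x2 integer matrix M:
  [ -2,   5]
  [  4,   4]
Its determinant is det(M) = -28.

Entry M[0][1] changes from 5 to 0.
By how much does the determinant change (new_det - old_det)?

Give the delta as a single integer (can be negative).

Cofactor C_01 = -4
Entry delta = 0 - 5 = -5
Det delta = entry_delta * cofactor = -5 * -4 = 20

Answer: 20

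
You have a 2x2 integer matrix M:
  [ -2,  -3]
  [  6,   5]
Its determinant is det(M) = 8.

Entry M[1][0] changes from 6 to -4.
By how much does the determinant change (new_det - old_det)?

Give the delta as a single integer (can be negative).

Cofactor C_10 = 3
Entry delta = -4 - 6 = -10
Det delta = entry_delta * cofactor = -10 * 3 = -30

Answer: -30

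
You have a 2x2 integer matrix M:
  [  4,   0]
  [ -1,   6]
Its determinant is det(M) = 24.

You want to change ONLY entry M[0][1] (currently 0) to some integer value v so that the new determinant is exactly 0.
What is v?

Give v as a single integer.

Answer: -24

Derivation:
det is linear in entry M[0][1]: det = old_det + (v - 0) * C_01
Cofactor C_01 = 1
Want det = 0: 24 + (v - 0) * 1 = 0
  (v - 0) = -24 / 1 = -24
  v = 0 + (-24) = -24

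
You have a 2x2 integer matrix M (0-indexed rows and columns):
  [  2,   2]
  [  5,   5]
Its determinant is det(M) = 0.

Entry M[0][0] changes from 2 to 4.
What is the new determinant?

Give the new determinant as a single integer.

Answer: 10

Derivation:
det is linear in row 0: changing M[0][0] by delta changes det by delta * cofactor(0,0).
Cofactor C_00 = (-1)^(0+0) * minor(0,0) = 5
Entry delta = 4 - 2 = 2
Det delta = 2 * 5 = 10
New det = 0 + 10 = 10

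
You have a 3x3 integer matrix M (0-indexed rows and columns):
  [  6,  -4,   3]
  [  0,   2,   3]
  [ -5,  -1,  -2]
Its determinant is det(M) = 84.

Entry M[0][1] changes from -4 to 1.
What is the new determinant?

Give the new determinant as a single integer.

det is linear in row 0: changing M[0][1] by delta changes det by delta * cofactor(0,1).
Cofactor C_01 = (-1)^(0+1) * minor(0,1) = -15
Entry delta = 1 - -4 = 5
Det delta = 5 * -15 = -75
New det = 84 + -75 = 9

Answer: 9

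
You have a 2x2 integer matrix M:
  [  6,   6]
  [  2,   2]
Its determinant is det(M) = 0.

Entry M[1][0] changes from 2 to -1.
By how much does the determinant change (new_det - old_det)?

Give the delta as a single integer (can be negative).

Cofactor C_10 = -6
Entry delta = -1 - 2 = -3
Det delta = entry_delta * cofactor = -3 * -6 = 18

Answer: 18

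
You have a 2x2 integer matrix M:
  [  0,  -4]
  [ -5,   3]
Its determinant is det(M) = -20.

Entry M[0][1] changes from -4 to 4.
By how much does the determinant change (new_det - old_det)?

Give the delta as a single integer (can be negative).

Answer: 40

Derivation:
Cofactor C_01 = 5
Entry delta = 4 - -4 = 8
Det delta = entry_delta * cofactor = 8 * 5 = 40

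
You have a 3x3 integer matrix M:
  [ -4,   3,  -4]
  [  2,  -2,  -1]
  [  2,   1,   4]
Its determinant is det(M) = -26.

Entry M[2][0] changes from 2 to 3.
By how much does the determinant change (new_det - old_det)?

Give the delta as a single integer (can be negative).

Answer: -11

Derivation:
Cofactor C_20 = -11
Entry delta = 3 - 2 = 1
Det delta = entry_delta * cofactor = 1 * -11 = -11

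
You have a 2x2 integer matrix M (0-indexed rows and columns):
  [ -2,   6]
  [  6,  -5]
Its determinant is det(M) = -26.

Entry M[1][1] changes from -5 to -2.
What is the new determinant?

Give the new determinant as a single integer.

Answer: -32

Derivation:
det is linear in row 1: changing M[1][1] by delta changes det by delta * cofactor(1,1).
Cofactor C_11 = (-1)^(1+1) * minor(1,1) = -2
Entry delta = -2 - -5 = 3
Det delta = 3 * -2 = -6
New det = -26 + -6 = -32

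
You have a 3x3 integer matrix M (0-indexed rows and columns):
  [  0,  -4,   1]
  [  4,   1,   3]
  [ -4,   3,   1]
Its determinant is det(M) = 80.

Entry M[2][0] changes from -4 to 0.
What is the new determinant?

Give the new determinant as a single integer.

det is linear in row 2: changing M[2][0] by delta changes det by delta * cofactor(2,0).
Cofactor C_20 = (-1)^(2+0) * minor(2,0) = -13
Entry delta = 0 - -4 = 4
Det delta = 4 * -13 = -52
New det = 80 + -52 = 28

Answer: 28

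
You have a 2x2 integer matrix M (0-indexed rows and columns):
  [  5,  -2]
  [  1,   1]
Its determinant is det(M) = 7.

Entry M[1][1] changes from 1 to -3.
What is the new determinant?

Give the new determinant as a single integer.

Answer: -13

Derivation:
det is linear in row 1: changing M[1][1] by delta changes det by delta * cofactor(1,1).
Cofactor C_11 = (-1)^(1+1) * minor(1,1) = 5
Entry delta = -3 - 1 = -4
Det delta = -4 * 5 = -20
New det = 7 + -20 = -13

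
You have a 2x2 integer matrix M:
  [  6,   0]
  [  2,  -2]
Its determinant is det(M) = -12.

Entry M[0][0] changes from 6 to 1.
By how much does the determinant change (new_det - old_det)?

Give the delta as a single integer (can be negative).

Answer: 10

Derivation:
Cofactor C_00 = -2
Entry delta = 1 - 6 = -5
Det delta = entry_delta * cofactor = -5 * -2 = 10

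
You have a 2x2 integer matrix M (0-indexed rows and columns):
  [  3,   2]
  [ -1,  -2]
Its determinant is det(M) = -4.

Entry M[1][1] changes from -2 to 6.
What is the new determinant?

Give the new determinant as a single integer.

Answer: 20

Derivation:
det is linear in row 1: changing M[1][1] by delta changes det by delta * cofactor(1,1).
Cofactor C_11 = (-1)^(1+1) * minor(1,1) = 3
Entry delta = 6 - -2 = 8
Det delta = 8 * 3 = 24
New det = -4 + 24 = 20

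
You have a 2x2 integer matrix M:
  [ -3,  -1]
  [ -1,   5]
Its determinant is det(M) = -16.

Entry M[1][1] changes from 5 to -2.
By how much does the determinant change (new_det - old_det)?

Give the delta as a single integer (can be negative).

Answer: 21

Derivation:
Cofactor C_11 = -3
Entry delta = -2 - 5 = -7
Det delta = entry_delta * cofactor = -7 * -3 = 21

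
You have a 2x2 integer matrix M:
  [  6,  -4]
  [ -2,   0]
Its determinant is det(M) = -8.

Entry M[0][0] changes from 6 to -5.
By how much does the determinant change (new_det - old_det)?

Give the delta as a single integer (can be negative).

Cofactor C_00 = 0
Entry delta = -5 - 6 = -11
Det delta = entry_delta * cofactor = -11 * 0 = 0

Answer: 0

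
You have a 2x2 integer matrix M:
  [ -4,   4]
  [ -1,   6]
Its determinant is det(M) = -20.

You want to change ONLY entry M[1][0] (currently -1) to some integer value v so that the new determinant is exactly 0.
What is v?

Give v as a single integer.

Answer: -6

Derivation:
det is linear in entry M[1][0]: det = old_det + (v - -1) * C_10
Cofactor C_10 = -4
Want det = 0: -20 + (v - -1) * -4 = 0
  (v - -1) = 20 / -4 = -5
  v = -1 + (-5) = -6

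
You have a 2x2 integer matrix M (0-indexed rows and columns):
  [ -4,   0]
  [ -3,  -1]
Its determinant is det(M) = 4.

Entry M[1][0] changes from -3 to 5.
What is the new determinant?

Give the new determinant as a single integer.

Answer: 4

Derivation:
det is linear in row 1: changing M[1][0] by delta changes det by delta * cofactor(1,0).
Cofactor C_10 = (-1)^(1+0) * minor(1,0) = 0
Entry delta = 5 - -3 = 8
Det delta = 8 * 0 = 0
New det = 4 + 0 = 4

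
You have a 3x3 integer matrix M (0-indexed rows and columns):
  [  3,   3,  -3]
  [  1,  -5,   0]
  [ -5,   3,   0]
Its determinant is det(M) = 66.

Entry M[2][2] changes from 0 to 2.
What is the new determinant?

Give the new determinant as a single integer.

Answer: 30

Derivation:
det is linear in row 2: changing M[2][2] by delta changes det by delta * cofactor(2,2).
Cofactor C_22 = (-1)^(2+2) * minor(2,2) = -18
Entry delta = 2 - 0 = 2
Det delta = 2 * -18 = -36
New det = 66 + -36 = 30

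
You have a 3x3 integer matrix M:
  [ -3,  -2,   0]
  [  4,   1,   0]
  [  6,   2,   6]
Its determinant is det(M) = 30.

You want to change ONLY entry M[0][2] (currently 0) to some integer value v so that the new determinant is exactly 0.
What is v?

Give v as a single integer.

det is linear in entry M[0][2]: det = old_det + (v - 0) * C_02
Cofactor C_02 = 2
Want det = 0: 30 + (v - 0) * 2 = 0
  (v - 0) = -30 / 2 = -15
  v = 0 + (-15) = -15

Answer: -15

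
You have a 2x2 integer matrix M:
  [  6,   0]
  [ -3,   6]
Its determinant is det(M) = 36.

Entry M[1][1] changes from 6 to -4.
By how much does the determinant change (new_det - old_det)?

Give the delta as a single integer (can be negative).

Answer: -60

Derivation:
Cofactor C_11 = 6
Entry delta = -4 - 6 = -10
Det delta = entry_delta * cofactor = -10 * 6 = -60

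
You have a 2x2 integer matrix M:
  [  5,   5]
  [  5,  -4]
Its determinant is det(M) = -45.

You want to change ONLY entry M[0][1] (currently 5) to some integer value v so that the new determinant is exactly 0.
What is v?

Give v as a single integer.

det is linear in entry M[0][1]: det = old_det + (v - 5) * C_01
Cofactor C_01 = -5
Want det = 0: -45 + (v - 5) * -5 = 0
  (v - 5) = 45 / -5 = -9
  v = 5 + (-9) = -4

Answer: -4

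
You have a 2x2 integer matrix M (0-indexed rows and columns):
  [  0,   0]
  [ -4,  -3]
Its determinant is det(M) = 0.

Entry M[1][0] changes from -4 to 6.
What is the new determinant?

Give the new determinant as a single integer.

Answer: 0

Derivation:
det is linear in row 1: changing M[1][0] by delta changes det by delta * cofactor(1,0).
Cofactor C_10 = (-1)^(1+0) * minor(1,0) = 0
Entry delta = 6 - -4 = 10
Det delta = 10 * 0 = 0
New det = 0 + 0 = 0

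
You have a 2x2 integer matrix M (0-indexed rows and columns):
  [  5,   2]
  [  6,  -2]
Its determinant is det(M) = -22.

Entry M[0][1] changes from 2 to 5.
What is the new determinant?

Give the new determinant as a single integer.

det is linear in row 0: changing M[0][1] by delta changes det by delta * cofactor(0,1).
Cofactor C_01 = (-1)^(0+1) * minor(0,1) = -6
Entry delta = 5 - 2 = 3
Det delta = 3 * -6 = -18
New det = -22 + -18 = -40

Answer: -40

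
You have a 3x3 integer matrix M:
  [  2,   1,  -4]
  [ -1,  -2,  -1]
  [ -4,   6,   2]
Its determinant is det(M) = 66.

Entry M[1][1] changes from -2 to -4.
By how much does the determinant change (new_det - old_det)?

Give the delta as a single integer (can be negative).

Cofactor C_11 = -12
Entry delta = -4 - -2 = -2
Det delta = entry_delta * cofactor = -2 * -12 = 24

Answer: 24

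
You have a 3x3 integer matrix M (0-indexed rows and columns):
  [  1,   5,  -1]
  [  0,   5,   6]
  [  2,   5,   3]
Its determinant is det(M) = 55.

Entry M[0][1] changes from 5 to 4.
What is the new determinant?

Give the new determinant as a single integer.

Answer: 43

Derivation:
det is linear in row 0: changing M[0][1] by delta changes det by delta * cofactor(0,1).
Cofactor C_01 = (-1)^(0+1) * minor(0,1) = 12
Entry delta = 4 - 5 = -1
Det delta = -1 * 12 = -12
New det = 55 + -12 = 43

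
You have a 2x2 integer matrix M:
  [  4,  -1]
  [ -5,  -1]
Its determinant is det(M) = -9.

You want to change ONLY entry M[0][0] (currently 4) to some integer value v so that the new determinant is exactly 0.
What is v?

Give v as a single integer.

det is linear in entry M[0][0]: det = old_det + (v - 4) * C_00
Cofactor C_00 = -1
Want det = 0: -9 + (v - 4) * -1 = 0
  (v - 4) = 9 / -1 = -9
  v = 4 + (-9) = -5

Answer: -5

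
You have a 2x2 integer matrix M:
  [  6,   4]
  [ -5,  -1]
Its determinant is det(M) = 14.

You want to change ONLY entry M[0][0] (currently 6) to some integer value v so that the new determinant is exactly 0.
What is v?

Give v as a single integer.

Answer: 20

Derivation:
det is linear in entry M[0][0]: det = old_det + (v - 6) * C_00
Cofactor C_00 = -1
Want det = 0: 14 + (v - 6) * -1 = 0
  (v - 6) = -14 / -1 = 14
  v = 6 + (14) = 20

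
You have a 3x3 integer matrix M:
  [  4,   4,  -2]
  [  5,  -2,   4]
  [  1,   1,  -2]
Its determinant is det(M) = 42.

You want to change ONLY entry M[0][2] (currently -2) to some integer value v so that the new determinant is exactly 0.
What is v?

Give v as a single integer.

det is linear in entry M[0][2]: det = old_det + (v - -2) * C_02
Cofactor C_02 = 7
Want det = 0: 42 + (v - -2) * 7 = 0
  (v - -2) = -42 / 7 = -6
  v = -2 + (-6) = -8

Answer: -8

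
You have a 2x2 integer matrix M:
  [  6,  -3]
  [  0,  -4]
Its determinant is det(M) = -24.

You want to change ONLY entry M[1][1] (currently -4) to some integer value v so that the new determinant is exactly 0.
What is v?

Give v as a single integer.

det is linear in entry M[1][1]: det = old_det + (v - -4) * C_11
Cofactor C_11 = 6
Want det = 0: -24 + (v - -4) * 6 = 0
  (v - -4) = 24 / 6 = 4
  v = -4 + (4) = 0

Answer: 0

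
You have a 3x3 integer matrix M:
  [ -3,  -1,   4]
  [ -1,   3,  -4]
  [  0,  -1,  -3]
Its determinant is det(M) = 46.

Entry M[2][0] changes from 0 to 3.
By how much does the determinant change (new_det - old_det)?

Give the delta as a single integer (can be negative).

Cofactor C_20 = -8
Entry delta = 3 - 0 = 3
Det delta = entry_delta * cofactor = 3 * -8 = -24

Answer: -24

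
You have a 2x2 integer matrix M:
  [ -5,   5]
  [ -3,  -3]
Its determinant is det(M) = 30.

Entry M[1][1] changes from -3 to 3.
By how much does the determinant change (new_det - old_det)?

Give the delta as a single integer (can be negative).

Answer: -30

Derivation:
Cofactor C_11 = -5
Entry delta = 3 - -3 = 6
Det delta = entry_delta * cofactor = 6 * -5 = -30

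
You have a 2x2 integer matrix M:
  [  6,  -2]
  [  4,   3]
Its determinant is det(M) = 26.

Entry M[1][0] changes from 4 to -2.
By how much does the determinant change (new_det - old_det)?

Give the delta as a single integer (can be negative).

Cofactor C_10 = 2
Entry delta = -2 - 4 = -6
Det delta = entry_delta * cofactor = -6 * 2 = -12

Answer: -12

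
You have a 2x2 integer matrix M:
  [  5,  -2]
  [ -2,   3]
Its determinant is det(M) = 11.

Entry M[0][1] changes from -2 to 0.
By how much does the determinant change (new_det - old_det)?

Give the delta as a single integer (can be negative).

Answer: 4

Derivation:
Cofactor C_01 = 2
Entry delta = 0 - -2 = 2
Det delta = entry_delta * cofactor = 2 * 2 = 4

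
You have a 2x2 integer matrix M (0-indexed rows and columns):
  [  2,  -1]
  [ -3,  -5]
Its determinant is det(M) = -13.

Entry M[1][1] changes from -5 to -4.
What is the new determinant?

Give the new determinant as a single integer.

det is linear in row 1: changing M[1][1] by delta changes det by delta * cofactor(1,1).
Cofactor C_11 = (-1)^(1+1) * minor(1,1) = 2
Entry delta = -4 - -5 = 1
Det delta = 1 * 2 = 2
New det = -13 + 2 = -11

Answer: -11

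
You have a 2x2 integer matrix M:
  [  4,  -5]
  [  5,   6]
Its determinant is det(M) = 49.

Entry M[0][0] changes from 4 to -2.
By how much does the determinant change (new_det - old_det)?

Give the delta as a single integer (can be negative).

Cofactor C_00 = 6
Entry delta = -2 - 4 = -6
Det delta = entry_delta * cofactor = -6 * 6 = -36

Answer: -36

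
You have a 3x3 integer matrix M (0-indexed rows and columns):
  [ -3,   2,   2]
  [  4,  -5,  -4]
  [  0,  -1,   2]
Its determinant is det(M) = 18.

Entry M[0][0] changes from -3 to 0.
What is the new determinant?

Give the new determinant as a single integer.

Answer: -24

Derivation:
det is linear in row 0: changing M[0][0] by delta changes det by delta * cofactor(0,0).
Cofactor C_00 = (-1)^(0+0) * minor(0,0) = -14
Entry delta = 0 - -3 = 3
Det delta = 3 * -14 = -42
New det = 18 + -42 = -24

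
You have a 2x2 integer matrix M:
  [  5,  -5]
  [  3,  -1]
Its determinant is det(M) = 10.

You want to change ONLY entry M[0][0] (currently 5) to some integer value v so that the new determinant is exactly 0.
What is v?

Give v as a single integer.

det is linear in entry M[0][0]: det = old_det + (v - 5) * C_00
Cofactor C_00 = -1
Want det = 0: 10 + (v - 5) * -1 = 0
  (v - 5) = -10 / -1 = 10
  v = 5 + (10) = 15

Answer: 15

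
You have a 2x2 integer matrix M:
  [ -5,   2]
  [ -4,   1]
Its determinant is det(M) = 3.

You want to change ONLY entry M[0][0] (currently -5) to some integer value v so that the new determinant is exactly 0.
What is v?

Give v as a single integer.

det is linear in entry M[0][0]: det = old_det + (v - -5) * C_00
Cofactor C_00 = 1
Want det = 0: 3 + (v - -5) * 1 = 0
  (v - -5) = -3 / 1 = -3
  v = -5 + (-3) = -8

Answer: -8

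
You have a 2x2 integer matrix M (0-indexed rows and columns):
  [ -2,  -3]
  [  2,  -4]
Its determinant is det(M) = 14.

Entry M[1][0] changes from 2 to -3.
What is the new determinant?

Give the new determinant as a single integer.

Answer: -1

Derivation:
det is linear in row 1: changing M[1][0] by delta changes det by delta * cofactor(1,0).
Cofactor C_10 = (-1)^(1+0) * minor(1,0) = 3
Entry delta = -3 - 2 = -5
Det delta = -5 * 3 = -15
New det = 14 + -15 = -1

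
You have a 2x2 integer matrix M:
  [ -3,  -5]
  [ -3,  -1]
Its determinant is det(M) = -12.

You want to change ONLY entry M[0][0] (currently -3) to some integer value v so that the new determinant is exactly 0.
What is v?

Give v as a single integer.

Answer: -15

Derivation:
det is linear in entry M[0][0]: det = old_det + (v - -3) * C_00
Cofactor C_00 = -1
Want det = 0: -12 + (v - -3) * -1 = 0
  (v - -3) = 12 / -1 = -12
  v = -3 + (-12) = -15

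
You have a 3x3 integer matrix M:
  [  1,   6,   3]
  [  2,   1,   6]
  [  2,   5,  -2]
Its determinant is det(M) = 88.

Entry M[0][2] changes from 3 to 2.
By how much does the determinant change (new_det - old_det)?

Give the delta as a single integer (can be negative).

Cofactor C_02 = 8
Entry delta = 2 - 3 = -1
Det delta = entry_delta * cofactor = -1 * 8 = -8

Answer: -8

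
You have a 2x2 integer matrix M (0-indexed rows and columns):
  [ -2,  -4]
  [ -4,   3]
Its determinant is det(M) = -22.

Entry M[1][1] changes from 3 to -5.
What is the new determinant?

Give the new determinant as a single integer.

det is linear in row 1: changing M[1][1] by delta changes det by delta * cofactor(1,1).
Cofactor C_11 = (-1)^(1+1) * minor(1,1) = -2
Entry delta = -5 - 3 = -8
Det delta = -8 * -2 = 16
New det = -22 + 16 = -6

Answer: -6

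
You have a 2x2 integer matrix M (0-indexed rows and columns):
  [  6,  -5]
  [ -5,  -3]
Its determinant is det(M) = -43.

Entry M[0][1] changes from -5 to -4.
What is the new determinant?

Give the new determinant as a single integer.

Answer: -38

Derivation:
det is linear in row 0: changing M[0][1] by delta changes det by delta * cofactor(0,1).
Cofactor C_01 = (-1)^(0+1) * minor(0,1) = 5
Entry delta = -4 - -5 = 1
Det delta = 1 * 5 = 5
New det = -43 + 5 = -38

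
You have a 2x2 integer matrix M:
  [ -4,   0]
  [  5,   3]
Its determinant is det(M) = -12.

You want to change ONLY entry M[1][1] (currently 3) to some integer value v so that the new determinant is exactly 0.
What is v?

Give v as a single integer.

Answer: 0

Derivation:
det is linear in entry M[1][1]: det = old_det + (v - 3) * C_11
Cofactor C_11 = -4
Want det = 0: -12 + (v - 3) * -4 = 0
  (v - 3) = 12 / -4 = -3
  v = 3 + (-3) = 0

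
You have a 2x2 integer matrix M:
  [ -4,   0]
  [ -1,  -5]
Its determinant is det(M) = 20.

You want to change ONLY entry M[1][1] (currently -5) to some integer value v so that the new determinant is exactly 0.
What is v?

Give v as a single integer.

det is linear in entry M[1][1]: det = old_det + (v - -5) * C_11
Cofactor C_11 = -4
Want det = 0: 20 + (v - -5) * -4 = 0
  (v - -5) = -20 / -4 = 5
  v = -5 + (5) = 0

Answer: 0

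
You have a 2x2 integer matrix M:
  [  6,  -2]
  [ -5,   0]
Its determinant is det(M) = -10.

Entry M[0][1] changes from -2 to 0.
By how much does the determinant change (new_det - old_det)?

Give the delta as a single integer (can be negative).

Answer: 10

Derivation:
Cofactor C_01 = 5
Entry delta = 0 - -2 = 2
Det delta = entry_delta * cofactor = 2 * 5 = 10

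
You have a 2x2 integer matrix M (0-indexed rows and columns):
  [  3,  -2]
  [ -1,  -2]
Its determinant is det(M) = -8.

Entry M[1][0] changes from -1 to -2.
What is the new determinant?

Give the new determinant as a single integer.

det is linear in row 1: changing M[1][0] by delta changes det by delta * cofactor(1,0).
Cofactor C_10 = (-1)^(1+0) * minor(1,0) = 2
Entry delta = -2 - -1 = -1
Det delta = -1 * 2 = -2
New det = -8 + -2 = -10

Answer: -10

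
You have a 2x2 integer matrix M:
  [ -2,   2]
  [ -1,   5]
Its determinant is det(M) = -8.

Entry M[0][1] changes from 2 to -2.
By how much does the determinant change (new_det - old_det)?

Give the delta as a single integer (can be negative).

Answer: -4

Derivation:
Cofactor C_01 = 1
Entry delta = -2 - 2 = -4
Det delta = entry_delta * cofactor = -4 * 1 = -4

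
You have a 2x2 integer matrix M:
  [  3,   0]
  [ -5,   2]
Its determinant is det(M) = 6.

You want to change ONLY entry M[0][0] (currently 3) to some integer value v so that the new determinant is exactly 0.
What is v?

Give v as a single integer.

Answer: 0

Derivation:
det is linear in entry M[0][0]: det = old_det + (v - 3) * C_00
Cofactor C_00 = 2
Want det = 0: 6 + (v - 3) * 2 = 0
  (v - 3) = -6 / 2 = -3
  v = 3 + (-3) = 0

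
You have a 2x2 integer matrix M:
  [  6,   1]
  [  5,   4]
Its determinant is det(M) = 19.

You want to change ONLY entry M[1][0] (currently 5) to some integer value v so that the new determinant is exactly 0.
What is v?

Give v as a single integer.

Answer: 24

Derivation:
det is linear in entry M[1][0]: det = old_det + (v - 5) * C_10
Cofactor C_10 = -1
Want det = 0: 19 + (v - 5) * -1 = 0
  (v - 5) = -19 / -1 = 19
  v = 5 + (19) = 24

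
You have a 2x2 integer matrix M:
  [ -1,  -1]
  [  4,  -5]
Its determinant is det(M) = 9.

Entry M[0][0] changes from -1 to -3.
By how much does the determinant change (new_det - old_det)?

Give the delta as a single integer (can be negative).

Answer: 10

Derivation:
Cofactor C_00 = -5
Entry delta = -3 - -1 = -2
Det delta = entry_delta * cofactor = -2 * -5 = 10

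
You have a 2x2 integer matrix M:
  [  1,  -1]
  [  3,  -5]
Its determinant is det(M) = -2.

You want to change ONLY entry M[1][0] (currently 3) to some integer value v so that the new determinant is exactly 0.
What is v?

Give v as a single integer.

det is linear in entry M[1][0]: det = old_det + (v - 3) * C_10
Cofactor C_10 = 1
Want det = 0: -2 + (v - 3) * 1 = 0
  (v - 3) = 2 / 1 = 2
  v = 3 + (2) = 5

Answer: 5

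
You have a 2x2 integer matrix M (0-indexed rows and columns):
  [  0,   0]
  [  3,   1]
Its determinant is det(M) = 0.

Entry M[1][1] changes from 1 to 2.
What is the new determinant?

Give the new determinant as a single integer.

Answer: 0

Derivation:
det is linear in row 1: changing M[1][1] by delta changes det by delta * cofactor(1,1).
Cofactor C_11 = (-1)^(1+1) * minor(1,1) = 0
Entry delta = 2 - 1 = 1
Det delta = 1 * 0 = 0
New det = 0 + 0 = 0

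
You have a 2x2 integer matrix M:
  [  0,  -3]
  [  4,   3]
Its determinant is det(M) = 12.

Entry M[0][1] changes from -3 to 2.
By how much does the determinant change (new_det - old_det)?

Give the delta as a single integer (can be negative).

Cofactor C_01 = -4
Entry delta = 2 - -3 = 5
Det delta = entry_delta * cofactor = 5 * -4 = -20

Answer: -20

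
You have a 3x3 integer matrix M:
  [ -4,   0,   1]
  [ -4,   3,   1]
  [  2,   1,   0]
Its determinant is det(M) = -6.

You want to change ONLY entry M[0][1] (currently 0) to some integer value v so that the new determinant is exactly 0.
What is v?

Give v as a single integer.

Answer: 3

Derivation:
det is linear in entry M[0][1]: det = old_det + (v - 0) * C_01
Cofactor C_01 = 2
Want det = 0: -6 + (v - 0) * 2 = 0
  (v - 0) = 6 / 2 = 3
  v = 0 + (3) = 3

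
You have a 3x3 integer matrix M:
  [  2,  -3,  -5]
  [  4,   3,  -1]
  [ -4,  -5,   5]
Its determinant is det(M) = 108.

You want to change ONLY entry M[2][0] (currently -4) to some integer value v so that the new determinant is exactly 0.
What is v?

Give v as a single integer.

Answer: -10

Derivation:
det is linear in entry M[2][0]: det = old_det + (v - -4) * C_20
Cofactor C_20 = 18
Want det = 0: 108 + (v - -4) * 18 = 0
  (v - -4) = -108 / 18 = -6
  v = -4 + (-6) = -10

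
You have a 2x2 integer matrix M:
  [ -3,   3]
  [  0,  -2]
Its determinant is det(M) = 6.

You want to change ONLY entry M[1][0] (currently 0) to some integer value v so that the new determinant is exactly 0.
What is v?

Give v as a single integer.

Answer: 2

Derivation:
det is linear in entry M[1][0]: det = old_det + (v - 0) * C_10
Cofactor C_10 = -3
Want det = 0: 6 + (v - 0) * -3 = 0
  (v - 0) = -6 / -3 = 2
  v = 0 + (2) = 2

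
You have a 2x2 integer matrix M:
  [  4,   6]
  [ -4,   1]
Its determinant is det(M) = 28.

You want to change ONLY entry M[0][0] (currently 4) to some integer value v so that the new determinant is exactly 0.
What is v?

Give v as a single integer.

Answer: -24

Derivation:
det is linear in entry M[0][0]: det = old_det + (v - 4) * C_00
Cofactor C_00 = 1
Want det = 0: 28 + (v - 4) * 1 = 0
  (v - 4) = -28 / 1 = -28
  v = 4 + (-28) = -24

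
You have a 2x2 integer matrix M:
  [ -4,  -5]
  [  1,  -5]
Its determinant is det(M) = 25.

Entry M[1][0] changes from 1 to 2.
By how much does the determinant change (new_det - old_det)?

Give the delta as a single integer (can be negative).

Answer: 5

Derivation:
Cofactor C_10 = 5
Entry delta = 2 - 1 = 1
Det delta = entry_delta * cofactor = 1 * 5 = 5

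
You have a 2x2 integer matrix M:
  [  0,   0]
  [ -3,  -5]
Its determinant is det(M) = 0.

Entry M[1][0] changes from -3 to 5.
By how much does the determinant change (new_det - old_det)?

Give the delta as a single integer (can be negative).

Cofactor C_10 = 0
Entry delta = 5 - -3 = 8
Det delta = entry_delta * cofactor = 8 * 0 = 0

Answer: 0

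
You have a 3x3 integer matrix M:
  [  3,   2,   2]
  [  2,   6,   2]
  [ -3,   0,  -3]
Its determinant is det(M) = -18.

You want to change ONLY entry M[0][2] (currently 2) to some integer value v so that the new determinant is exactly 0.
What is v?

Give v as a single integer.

Answer: 3

Derivation:
det is linear in entry M[0][2]: det = old_det + (v - 2) * C_02
Cofactor C_02 = 18
Want det = 0: -18 + (v - 2) * 18 = 0
  (v - 2) = 18 / 18 = 1
  v = 2 + (1) = 3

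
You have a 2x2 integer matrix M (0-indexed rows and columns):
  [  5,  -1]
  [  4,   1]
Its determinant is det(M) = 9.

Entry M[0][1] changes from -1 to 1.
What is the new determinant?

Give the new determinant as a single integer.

det is linear in row 0: changing M[0][1] by delta changes det by delta * cofactor(0,1).
Cofactor C_01 = (-1)^(0+1) * minor(0,1) = -4
Entry delta = 1 - -1 = 2
Det delta = 2 * -4 = -8
New det = 9 + -8 = 1

Answer: 1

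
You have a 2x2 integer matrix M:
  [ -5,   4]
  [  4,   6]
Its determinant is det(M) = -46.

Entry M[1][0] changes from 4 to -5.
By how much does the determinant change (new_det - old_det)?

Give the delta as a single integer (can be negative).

Answer: 36

Derivation:
Cofactor C_10 = -4
Entry delta = -5 - 4 = -9
Det delta = entry_delta * cofactor = -9 * -4 = 36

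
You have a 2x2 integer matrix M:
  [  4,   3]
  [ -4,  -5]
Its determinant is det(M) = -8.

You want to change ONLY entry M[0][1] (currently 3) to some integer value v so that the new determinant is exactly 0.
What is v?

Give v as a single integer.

Answer: 5

Derivation:
det is linear in entry M[0][1]: det = old_det + (v - 3) * C_01
Cofactor C_01 = 4
Want det = 0: -8 + (v - 3) * 4 = 0
  (v - 3) = 8 / 4 = 2
  v = 3 + (2) = 5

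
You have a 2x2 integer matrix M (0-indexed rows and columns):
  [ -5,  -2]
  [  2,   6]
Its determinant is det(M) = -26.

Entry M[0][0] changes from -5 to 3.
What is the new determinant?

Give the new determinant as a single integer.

Answer: 22

Derivation:
det is linear in row 0: changing M[0][0] by delta changes det by delta * cofactor(0,0).
Cofactor C_00 = (-1)^(0+0) * minor(0,0) = 6
Entry delta = 3 - -5 = 8
Det delta = 8 * 6 = 48
New det = -26 + 48 = 22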